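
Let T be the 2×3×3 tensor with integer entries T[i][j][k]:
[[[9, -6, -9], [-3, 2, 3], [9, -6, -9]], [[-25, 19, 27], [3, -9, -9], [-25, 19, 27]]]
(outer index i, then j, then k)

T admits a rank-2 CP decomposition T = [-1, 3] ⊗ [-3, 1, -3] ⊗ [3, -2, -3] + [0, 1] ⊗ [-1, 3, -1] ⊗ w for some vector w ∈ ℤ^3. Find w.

Subtract the known terms from T to get the rank-1 residual R = [0, 1] ⊗ [-1, 3, -1] ⊗ w, so R[i,j,k] = a[i]·b[j]·w[k]. Pick indices with nonzero a[1]·b[0] = (1)·(-1) = -1. Only the fibre through (1,0,·) is needed: R[1,0,:] = T[1,0,:] − Σₗ aₗ[1]bₗ[0]cₗ = [-25, 19, 27] − (3)·(-3)·[3, -2, -3] = [2, 1, 0]. Then w[k] = R[1,0,k] / -1 for each k, giving w = [2, 1, 0] / -1 = [-2, -1, 0].

w = [-2, -1, 0]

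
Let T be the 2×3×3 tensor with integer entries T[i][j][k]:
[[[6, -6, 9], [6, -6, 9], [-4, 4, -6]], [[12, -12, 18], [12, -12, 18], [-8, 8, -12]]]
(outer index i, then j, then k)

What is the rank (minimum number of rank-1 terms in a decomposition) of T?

1

Lower bound: T ≠ 0 (e.g. T[0,0,0] = 6), so rank(T) ≥ 1.
Upper bound: the mode-1 fibre T[:,0,0] = [6, 12] gives a = [1, 2] (primitive direction); the mode-2 fibre T[0,:,0] = [6, 6, -4] gives b = [3, 3, -2]; then c[k] = T[0,0,k] / (a[0]·b[0]) = [6, -6, 9] / 3 = [2, -2, 3].
Expanding [1, 2] ⊗ [3, 3, -2] ⊗ [2, -2, 3] reproduces all 18 entries of T, so T = [1, 2] ⊗ [3, 3, -2] ⊗ [2, -2, 3] and rank(T) ≤ 1.
These bounds meet, so rank(T) = 1.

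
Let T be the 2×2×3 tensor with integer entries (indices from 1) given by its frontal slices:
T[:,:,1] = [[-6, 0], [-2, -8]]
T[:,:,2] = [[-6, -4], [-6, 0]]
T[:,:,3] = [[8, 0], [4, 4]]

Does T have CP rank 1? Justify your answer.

No

The mode-3 unfolding of T (rows indexed by k, columns by (i,j) = (1,1), (1,2), (2,1), (2,2)) is [[-6, 0, -2, -8], [-6, -4, -6, 0], [8, 0, 4, 4]].
There the 3×3 minor on rows k ∈ {1, 2, 3}, columns (i,j) ∈ {(1,1), (1,2), (2,1)} is det [[-6, 0, -2], [-6, -4, -6], [8, 0, 4]] = 32 ≠ 0, so this unfolding has rank ≥ 3; CP rank is at least every unfolding rank, so rank(T) ≥ 3.
In particular rank(T) ≥ 3 > 1, so T is not rank-1.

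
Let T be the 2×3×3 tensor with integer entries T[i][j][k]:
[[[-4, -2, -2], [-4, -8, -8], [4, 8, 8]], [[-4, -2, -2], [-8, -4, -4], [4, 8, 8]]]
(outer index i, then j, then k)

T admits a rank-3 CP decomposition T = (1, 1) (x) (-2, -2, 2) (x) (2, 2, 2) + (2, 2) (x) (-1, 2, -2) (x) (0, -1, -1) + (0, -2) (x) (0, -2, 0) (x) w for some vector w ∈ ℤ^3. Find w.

Subtract the known terms from T to get the rank-1 residual R = (0, -2) (x) (0, -2, 0) (x) w, so R[i,j,k] = a[i]·b[j]·w[k]. Pick indices with nonzero a[1]·b[1] = (-2)·(-2) = 4. Only the fibre through (1,1,·) is needed: R[1,1,:] = T[1,1,:] − Σₗ aₗ[1]bₗ[1]cₗ = [-8, -4, -4] − (1)·(-2)·(2, 2, 2) − (2)·(2)·(0, -1, -1) = [-4, 4, 4]. Then w[k] = R[1,1,k] / 4 for each k, giving w = [-4, 4, 4] / 4 = (-1, 1, 1).

w = (-1, 1, 1)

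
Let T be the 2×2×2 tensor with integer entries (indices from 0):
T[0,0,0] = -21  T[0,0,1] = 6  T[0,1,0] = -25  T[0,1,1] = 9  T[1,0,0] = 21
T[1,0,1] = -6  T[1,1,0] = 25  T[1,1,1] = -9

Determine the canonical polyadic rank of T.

Lower bound: the mode-3 unfolding of T (rows indexed by k, columns by (i,j) = (0,0), (0,1), (1,0), (1,1)) is [[-21, -25, 21, 25], [6, 9, -6, -9]].
There the 2×2 minor on rows k ∈ {0, 1}, columns (i,j) ∈ {(0,0), (0,1)} is det [[-21, -25], [6, 9]] = -39 ≠ 0, so this unfolding has rank ≥ 2; CP rank is at least every unfolding rank, so rank(T) ≥ 2. (Unfolding ranks only ever bound the CP rank from below — rank(T) can be strictly larger than all of them — so the matching upper bound has to come from an explicit 2-term decomposition.)
Upper bound — finding two terms. Every mode-1 slice of T is a multiple of one matrix: T[i,:,:] = a[i]·M with a = [1, -1] and M = [[-21, 6], [-25, 9]] (rows indexed by j, columns by k). So it suffices to write M as a sum of two rank-1 matrices.
Splitting M by its rows (j = 0, 1), M = [1, 0][-21, 6]ᵀ + [0, 1][-25, 9]ᵀ.
Hence T = [1, -1] ⊗ [1, 0] ⊗ [-21, 6] + [1, -1] ⊗ [0, 1] ⊗ [-25, 9], so rank(T) ≤ 2.
These bounds meet, so rank(T) = 2.

2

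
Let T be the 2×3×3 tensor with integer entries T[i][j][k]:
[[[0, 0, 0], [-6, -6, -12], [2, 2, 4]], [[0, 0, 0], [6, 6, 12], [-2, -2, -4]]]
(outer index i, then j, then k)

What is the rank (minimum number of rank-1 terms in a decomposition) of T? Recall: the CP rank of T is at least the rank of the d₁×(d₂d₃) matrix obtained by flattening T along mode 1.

1

Lower bound: T ≠ 0 (e.g. T[0,1,0] = -6), so rank(T) ≥ 1.
Upper bound: if T = a ∘ b ∘ c then every fibre of T is a multiple of the corresponding factor, so read the factors off the fibres through the nonzero entry T[0,1,0] = -6.
The mode-1 fibre T[:,1,0] = [-6, 6] gives a = (1, -1) (primitive direction); the mode-2 fibre T[0,:,0] = [0, -6, 2] gives b = (0, 3, -1); then c[k] = T[0,1,k] / (a[0]·b[1]) = [-6, -6, -12] / 3 = (-2, -2, -4).
Expanding (1, -1) ∘ (0, 3, -1) ∘ (-2, -2, -4) reproduces all 18 entries of T, so T = (1, -1) ∘ (0, 3, -1) ∘ (-2, -2, -4) and rank(T) ≤ 1.
These bounds meet, so rank(T) = 1.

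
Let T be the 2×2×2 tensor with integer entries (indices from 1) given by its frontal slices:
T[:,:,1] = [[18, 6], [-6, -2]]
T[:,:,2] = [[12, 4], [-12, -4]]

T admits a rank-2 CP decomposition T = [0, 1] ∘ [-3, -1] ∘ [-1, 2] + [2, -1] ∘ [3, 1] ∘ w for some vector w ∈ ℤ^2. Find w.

w = [3, 2]

Subtract the known terms from T to get the rank-1 residual R = [2, -1] ∘ [3, 1] ∘ w, so R[i,j,k] = a[i]·b[j]·w[k]. Pick indices with nonzero a[1]·b[1] = (2)·(3) = 6. Only the fibre through (1,1,·) is needed: R[1,1,:] = T[1,1,:] − Σₗ aₗ[1]bₗ[1]cₗ = [18, 12] − (0)·(-3)·[-1, 2] = [18, 12]. Then w[k] = R[1,1,k] / 6 for each k, giving w = [18, 12] / 6 = [3, 2].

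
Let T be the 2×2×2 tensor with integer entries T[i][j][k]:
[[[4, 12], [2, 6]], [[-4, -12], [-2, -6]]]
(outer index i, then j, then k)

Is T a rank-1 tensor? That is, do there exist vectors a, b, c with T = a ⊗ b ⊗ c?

If T = a ⊗ b ⊗ c then every fibre of T is a multiple of the corresponding factor, so read the factors off the fibres through the nonzero entry T[0,0,0] = 4.
The mode-1 fibre T[:,0,0] = [4, -4] gives a = [1, -1] (primitive direction); the mode-2 fibre T[0,:,0] = [4, 2] gives b = [2, 1]; then c[k] = T[0,0,k] / (a[0]·b[0]) = [4, 12] / 2 = [2, 6].
Expanding [1, -1] ⊗ [2, 1] ⊗ [2, 6] reproduces all 8 entries of T, so T = [1, -1] ⊗ [2, 1] ⊗ [2, 6] and rank(T) ≤ 1.
Equivalently every frontal slice T[:,:,k] is c[k] times the rank-1 matrix [1, -1] ⊗ [2, 1]. So T has rank 1 (it is nonzero).

Yes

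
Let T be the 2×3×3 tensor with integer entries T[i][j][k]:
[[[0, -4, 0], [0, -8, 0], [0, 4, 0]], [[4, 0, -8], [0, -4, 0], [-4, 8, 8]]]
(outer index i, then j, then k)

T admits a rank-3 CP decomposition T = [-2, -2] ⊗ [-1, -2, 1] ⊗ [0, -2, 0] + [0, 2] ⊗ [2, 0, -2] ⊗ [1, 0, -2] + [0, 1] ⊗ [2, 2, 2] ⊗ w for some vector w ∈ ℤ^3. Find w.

w = [0, 2, 0]

Subtract the known terms from T to get the rank-1 residual R = [0, 1] ⊗ [2, 2, 2] ⊗ w, so R[i,j,k] = a[i]·b[j]·w[k]. Pick indices with nonzero a[1]·b[0] = (1)·(2) = 2. Only the fibre through (1,0,·) is needed: R[1,0,:] = T[1,0,:] − Σₗ aₗ[1]bₗ[0]cₗ = [4, 0, -8] − (-2)·(-1)·[0, -2, 0] − (2)·(2)·[1, 0, -2] = [0, 4, 0]. Then w[k] = R[1,0,k] / 2 for each k, giving w = [0, 4, 0] / 2 = [0, 2, 0].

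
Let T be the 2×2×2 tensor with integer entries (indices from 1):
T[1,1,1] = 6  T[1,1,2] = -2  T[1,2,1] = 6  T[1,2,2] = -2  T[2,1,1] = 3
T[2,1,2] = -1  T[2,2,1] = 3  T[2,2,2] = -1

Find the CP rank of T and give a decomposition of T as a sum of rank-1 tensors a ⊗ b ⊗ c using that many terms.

rank(T) = 1

Lower bound: T ≠ 0 (e.g. T[1,1,1] = 6), so rank(T) ≥ 1.
Upper bound: the mode-1 fibre T[:,1,1] = [6, 3] gives a = [2, 1] (primitive direction); the mode-2 fibre T[1,:,1] = [6, 6] gives b = [1, 1]; then c[k] = T[1,1,k] / (a[1]·b[1]) = [6, -2] / 2 = [3, -1].
Expanding [2, 1] ⊗ [1, 1] ⊗ [3, -1] reproduces all 8 entries of T, so T = [2, 1] ⊗ [1, 1] ⊗ [3, -1] and rank(T) ≤ 1.
These bounds meet, so rank(T) = 1.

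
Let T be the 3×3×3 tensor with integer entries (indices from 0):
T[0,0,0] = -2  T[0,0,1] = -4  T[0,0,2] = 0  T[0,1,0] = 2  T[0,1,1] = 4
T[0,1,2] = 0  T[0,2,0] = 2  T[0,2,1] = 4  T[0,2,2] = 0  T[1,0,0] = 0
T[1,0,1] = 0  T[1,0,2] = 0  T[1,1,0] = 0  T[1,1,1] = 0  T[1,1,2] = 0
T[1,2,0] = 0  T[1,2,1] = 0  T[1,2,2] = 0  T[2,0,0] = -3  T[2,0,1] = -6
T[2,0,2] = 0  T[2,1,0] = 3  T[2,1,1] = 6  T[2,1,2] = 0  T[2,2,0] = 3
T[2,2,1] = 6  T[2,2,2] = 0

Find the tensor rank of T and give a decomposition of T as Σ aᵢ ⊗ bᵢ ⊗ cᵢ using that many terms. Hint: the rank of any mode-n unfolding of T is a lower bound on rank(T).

Lower bound: T ≠ 0 (e.g. T[0,0,0] = -2), so rank(T) ≥ 1.
Upper bound: if T = a ⊗ b ⊗ c then every fibre of T is a multiple of the corresponding factor, so read the factors off the fibres through the nonzero entry T[0,0,0] = -2.
The mode-1 fibre T[:,0,0] = [-2, 0, -3] gives a = (2, 0, 3) (primitive direction); the mode-2 fibre T[0,:,0] = [-2, 2, 2] gives b = (1, -1, -1); then c[k] = T[0,0,k] / (a[0]·b[0]) = [-2, -4, 0] / 2 = (-1, -2, 0).
Expanding (2, 0, 3) ⊗ (1, -1, -1) ⊗ (-1, -2, 0) reproduces all 27 entries of T, so T = (2, 0, 3) ⊗ (1, -1, -1) ⊗ (-1, -2, 0) and rank(T) ≤ 1.
These bounds meet, so rank(T) = 1.

rank(T) = 1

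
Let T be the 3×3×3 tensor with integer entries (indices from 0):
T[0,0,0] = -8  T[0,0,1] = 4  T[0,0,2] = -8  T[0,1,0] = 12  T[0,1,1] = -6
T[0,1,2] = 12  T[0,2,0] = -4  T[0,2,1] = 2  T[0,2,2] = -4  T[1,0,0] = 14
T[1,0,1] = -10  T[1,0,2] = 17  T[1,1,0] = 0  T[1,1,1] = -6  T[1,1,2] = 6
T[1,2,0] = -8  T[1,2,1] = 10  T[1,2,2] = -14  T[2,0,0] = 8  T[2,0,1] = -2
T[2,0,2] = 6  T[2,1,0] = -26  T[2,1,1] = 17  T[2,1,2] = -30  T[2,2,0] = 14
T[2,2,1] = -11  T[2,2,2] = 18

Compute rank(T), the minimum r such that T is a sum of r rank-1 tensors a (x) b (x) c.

Lower bound: in the mode-1 unfolding of T (rows indexed by i, columns by (j,k)) the 2×2 minor on rows i ∈ {0, 1}, columns (j,k) ∈ {(0,0), (0,1)} is det [[-8, 4], [14, -10]] = 24 ≠ 0, so that unfolding has rank ≥ 2 and hence rank(T) ≥ 2 (CP rank is at least every unfolding rank, though it can be larger).
Upper bound: with S_k = T[:,:,k], the two rank-1 terms a₁b₁ᵀ, a₂b₂ᵀ are the rank-1 members of the pencil x·S₀ + y·S₁.
The 2×2 minor of x·S₀ + y·S₁ on rows {0,1}, columns {0,1} is −168·x² + 252·xy − 84·y² = (-84)·(2·x − y)(x − y), vanishing at (x:y) = (1:2) and (1:1).
M₁ = S₀ + 2·S₁ = [[0, 0, 0], [-6, -12, 12], [4, 8, -8]] = (-2)·(0, 3, -2)(1, 2, -2)ᵀ and M₂ = S₀ + S₁ = [[-4, 6, -2], [4, -6, 2], [6, -9, 3]] = −(2, -2, -3)(2, -3, 1)ᵀ, so take a₁ = (0, 3, -2), b₁ = (1, 2, -2), a₂ = (2, -2, -3), b₂ = (2, -3, 1).
Each slice is an integer combination of E₁ = a₁b₁ᵀ and E₂ = a₂b₂ᵀ: S₀ = 2·E₁ − 2·E₂, S₁ = −2·E₁ + E₂, S₂ = 3·E₁ − 2·E₂; reading off coefficients, c₁ = (2, -2, 3) and c₂ = (-2, 1, -2).
Hence T = (0, 3, -2) (x) (1, 2, -2) (x) (2, -2, 3) + (2, -2, -3) (x) (2, -3, 1) (x) (-2, 1, -2), so rank(T) ≤ 2.
These bounds meet, so rank(T) = 2.

2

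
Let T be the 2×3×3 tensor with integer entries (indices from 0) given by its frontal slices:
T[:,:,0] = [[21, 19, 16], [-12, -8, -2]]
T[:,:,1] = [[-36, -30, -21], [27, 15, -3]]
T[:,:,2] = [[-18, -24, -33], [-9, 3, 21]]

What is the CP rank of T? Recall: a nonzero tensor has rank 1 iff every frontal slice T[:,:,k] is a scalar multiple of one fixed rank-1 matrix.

2

Lower bound: in the mode-2 unfolding of T (rows indexed by j, columns by (i,k)) the 2×2 minor on rows j ∈ {0, 1}, columns (i,k) ∈ {(0,0), (0,1)} is det [[21, -36], [19, -30]] = 54 ≠ 0, so that unfolding has rank ≥ 2 and hence rank(T) ≥ 2 (CP rank is at least every unfolding rank, though it can be larger).
Upper bound: with S_k = T[:,:,k], the two rank-1 terms a₁b₁ᵀ, a₂b₂ᵀ are the rank-1 members of the pencil x·S₀ + y·S₁.
The 2×2 minor of x·S₀ + y·S₁ on rows {0,1}, columns {0,1} is 60·x² − 270·xy + 270·y² = 30·(2·x − 3·y)(x − 3·y), vanishing at (x:y) = (3:2) and (3:1).
M₁ = 3·S₀ + 2·S₁ = [[-9, -3, 6], [18, 6, -12]] = (-3)·(1, -2)(3, 1, -2)ᵀ and M₂ = 3·S₀ + S₁ = [[27, 27, 27], [-9, -9, -9]] = 9·(3, -1)(1, 1, 1)ᵀ, so take a₁ = (1, -2), b₁ = (3, 1, -2), a₂ = (3, -1), b₂ = (1, 1, 1).
Each slice is an integer combination of E₁ = a₁b₁ᵀ and E₂ = a₂b₂ᵀ: S₀ = E₁ + 6·E₂, S₁ = −3·E₁ − 9·E₂, S₂ = 3·E₁ − 9·E₂; reading off coefficients, c₁ = (1, -3, 3) and c₂ = (6, -9, -9).
Hence T = (1, -2) ⊗ (3, 1, -2) ⊗ (1, -3, 3) + (3, -1) ⊗ (1, 1, 1) ⊗ (6, -9, -9), so rank(T) ≤ 2.
These bounds meet, so rank(T) = 2.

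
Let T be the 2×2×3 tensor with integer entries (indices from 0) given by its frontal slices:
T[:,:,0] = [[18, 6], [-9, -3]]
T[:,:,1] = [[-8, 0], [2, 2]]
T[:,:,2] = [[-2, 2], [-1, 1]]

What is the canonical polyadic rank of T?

2

Lower bound: the mode-3 unfolding of T (rows indexed by k, columns by (i,j) = (0,0), (0,1), (1,0), (1,1)) is [[18, 6, -9, -3], [-8, 0, 2, 2], [-2, 2, -1, 1]].
There the 2×2 minor on rows k ∈ {0, 1}, columns (i,j) ∈ {(0,0), (0,1)} is det [[18, 6], [-8, 0]] = 48 ≠ 0, so this unfolding has rank ≥ 2; CP rank is at least every unfolding rank, so rank(T) ≥ 2. (This is only a lower bound: in general the CP rank may exceed every unfolding rank, so we still need to exhibit 2 rank-1 terms summing to T.)
Upper bound — finding two terms. Write S_k = T[:,:,k] for the frontal slices: S₀ = [[18, 6], [-9, -3]], S₁ = [[-8, 0], [2, 2]], S₂ = [[-2, 2], [-1, 1]].
If T = a₁ ⊗ b₁ ⊗ c₁ + a₂ ⊗ b₂ ⊗ c₂ then each S_k = c₁[k]·a₁b₁ᵀ + c₂[k]·a₂b₂ᵀ. S₀ and S₁ are linearly independent, so a₁b₁ᵀ and a₂b₂ᵀ must span the same plane of matrices: they are the rank-1 matrices of the form x·S₀ + y·S₁.
det(x·S₀ + y·S₁) is 48·xy − 16·y² = 16·(3·x − y)(y), vanishing at (x:y) = (1:3) and (1:0).
M₁ = S₀ + 3·S₁ = [[-6, 6], [-3, 3]] = (-3)·[2, 1][1, -1]ᵀ and M₂ = S₀ = [[18, 6], [-9, -3]] = 3·[2, -1][3, 1]ᵀ, so take a₁ = [2, 1], b₁ = [1, -1], a₂ = [2, -1], b₂ = [3, 1].
Each slice is an integer combination of E₁ = a₁b₁ᵀ and E₂ = a₂b₂ᵀ: S₀ = 3·E₂, S₁ = −E₁ − E₂, S₂ = −E₁; reading off coefficients, c₁ = [0, -1, -1] and c₂ = [3, -1, 0].
Hence T = [2, 1] ⊗ [1, -1] ⊗ [0, -1, -1] + [2, -1] ⊗ [3, 1] ⊗ [3, -1, 0], so rank(T) ≤ 2.
These bounds meet, so rank(T) = 2.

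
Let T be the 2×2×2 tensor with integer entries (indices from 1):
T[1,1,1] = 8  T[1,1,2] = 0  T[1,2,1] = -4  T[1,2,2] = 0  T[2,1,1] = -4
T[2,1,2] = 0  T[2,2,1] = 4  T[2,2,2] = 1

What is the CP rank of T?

2

Lower bound: the mode-2 unfolding of T (rows indexed by j, columns by (i,k) = (1,1), (1,2), (2,1), (2,2)) is [[8, 0, -4, 0], [-4, 0, 4, 1]].
There the 2×2 minor on rows j ∈ {1, 2}, columns (i,k) ∈ {(1,1), (2,1)} is det [[8, -4], [-4, 4]] = 16 ≠ 0, so this unfolding has rank ≥ 2; CP rank is at least every unfolding rank, so rank(T) ≥ 2. (This is only a lower bound: in general the CP rank may exceed every unfolding rank, so we still need to exhibit 2 rank-1 terms summing to T.)
Upper bound — finding two terms. Write S_k = T[:,:,k] for the frontal slices: S₁ = [[8, -4], [-4, 4]], S₂ = [[0, 0], [0, 1]].
If T = a₁ ⊗ b₁ ⊗ c₁ + a₂ ⊗ b₂ ⊗ c₂ then each S_k = c₁[k]·a₁b₁ᵀ + c₂[k]·a₂b₂ᵀ. S₁ and S₂ are linearly independent, so a₁b₁ᵀ and a₂b₂ᵀ must span the same plane of matrices: they are the rank-1 matrices of the form x·S₁ + y·S₂.
det(x·S₁ + y·S₂) is 16·x² + 8·xy = 8·(2·x + y)(x), vanishing at (x:y) = (1:-2) and (0:1).
M₁ = S₁ − 2·S₂ = [[8, -4], [-4, 2]] = 2·[2, -1][2, -1]ᵀ and M₂ = S₂ = [[0, 0], [0, 1]] = [0, 1][0, 1]ᵀ, so take a₁ = [2, -1], b₁ = [2, -1], a₂ = [0, 1], b₂ = [0, 1].
Each slice is an integer combination of E₁ = a₁b₁ᵀ and E₂ = a₂b₂ᵀ: S₁ = 2·E₁ + 2·E₂, S₂ = E₂; reading off coefficients, c₁ = [2, 0] and c₂ = [2, 1].
Hence T = [2, -1] ⊗ [2, -1] ⊗ [2, 0] + [0, 1] ⊗ [0, 1] ⊗ [2, 1], so rank(T) ≤ 2.
These bounds meet, so rank(T) = 2.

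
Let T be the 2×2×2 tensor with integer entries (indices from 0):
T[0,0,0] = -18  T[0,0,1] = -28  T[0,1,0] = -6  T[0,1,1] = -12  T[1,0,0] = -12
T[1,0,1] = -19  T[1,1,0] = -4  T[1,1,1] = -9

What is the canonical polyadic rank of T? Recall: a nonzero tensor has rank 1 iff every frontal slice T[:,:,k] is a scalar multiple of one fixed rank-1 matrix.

Lower bound: in the mode-3 unfolding of T (rows indexed by k, columns by (i,j)) the 2×2 minor on rows k ∈ {0, 1}, columns (i,j) ∈ {(0,0), (0,1)} is det [[-18, -6], [-28, -12]] = 48 ≠ 0, so that unfolding has rank ≥ 2 and hence rank(T) ≥ 2 (CP rank is at least every unfolding rank, though it can be larger).
Upper bound: with S_k = T[:,:,k], the two rank-1 terms a₁b₁ᵀ, a₂b₂ᵀ are the rank-1 members of the pencil x·S₀ + y·S₁.
det(x·S₀ + y·S₁) is 16·xy + 24·y² = 8·(2·x + 3·y)(y), vanishing at (x:y) = (3:-2) and (1:0).
M₁ = 3·S₀ − 2·S₁ = [[2, 6], [2, 6]] = 2·[1, 1][1, 3]ᵀ and M₂ = S₀ = [[-18, -6], [-12, -4]] = (-2)·[3, 2][3, 1]ᵀ, so take a₁ = [1, 1], b₁ = [1, 3], a₂ = [3, 2], b₂ = [3, 1].
Each slice is an integer combination of E₁ = a₁b₁ᵀ and E₂ = a₂b₂ᵀ: S₀ = −2·E₂, S₁ = −E₁ − 3·E₂; reading off coefficients, c₁ = [0, -1] and c₂ = [-2, -3].
Hence T = [1, 1] ⊗ [1, 3] ⊗ [0, -1] + [3, 2] ⊗ [3, 1] ⊗ [-2, -3], so rank(T) ≤ 2.
These bounds meet, so rank(T) = 2.

2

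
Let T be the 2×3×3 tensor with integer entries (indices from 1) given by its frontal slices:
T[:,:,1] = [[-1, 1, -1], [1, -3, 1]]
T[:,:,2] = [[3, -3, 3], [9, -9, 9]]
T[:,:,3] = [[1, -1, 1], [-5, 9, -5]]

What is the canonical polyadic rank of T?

2

Lower bound: the mode-1 unfolding of T (rows indexed by i, columns by (j,k) = (1,1), (1,2), (1,3), (2,1), (2,2), (2,3), (3,1), (3,2), (3,3)) is [[-1, 3, 1, 1, -3, -1, -1, 3, 1], [1, 9, -5, -3, -9, 9, 1, 9, -5]].
There the 2×2 minor on rows i ∈ {1, 2}, columns (j,k) ∈ {(1,1), (1,2)} is det [[-1, 3], [1, 9]] = -12 ≠ 0, so this unfolding has rank ≥ 2; CP rank is at least every unfolding rank, so rank(T) ≥ 2. (Unfolding ranks only ever bound the CP rank from below — rank(T) can be strictly larger than all of them — so the matching upper bound has to come from an explicit 2-term decomposition.)
Upper bound — finding two terms. Write S_k = T[:,:,k] for the frontal slices: S₁ = [[-1, 1, -1], [1, -3, 1]], S₂ = [[3, -3, 3], [9, -9, 9]], S₃ = [[1, -1, 1], [-5, 9, -5]].
If T = a₁ (x) b₁ (x) c₁ + a₂ (x) b₂ (x) c₂ then each S_k = c₁[k]·a₁b₁ᵀ + c₂[k]·a₂b₂ᵀ. S₁ and S₂ are linearly independent, so a₁b₁ᵀ and a₂b₂ᵀ must span the same plane of matrices: they are the rank-1 matrices of the form x·S₁ + y·S₂.
The 2×2 minor of x·S₁ + y·S₂ on rows {1,2}, columns {1,2} is 2·x² − 6·xy = 2·(x − 3·y)(x), vanishing at (x:y) = (3:1) and (0:1).
M₁ = 3·S₁ + S₂ = [[0, 0, 0], [12, -18, 12]] = 6·(0, 1)(2, -3, 2)ᵀ and M₂ = S₂ = [[3, -3, 3], [9, -9, 9]] = 3·(1, 3)(1, -1, 1)ᵀ, so take a₁ = (0, 1), b₁ = (2, -3, 2), a₂ = (1, 3), b₂ = (1, -1, 1).
Each slice is an integer combination of E₁ = a₁b₁ᵀ and E₂ = a₂b₂ᵀ: S₁ = 2·E₁ − E₂, S₂ = 3·E₂, S₃ = −4·E₁ + E₂; reading off coefficients, c₁ = (2, 0, -4) and c₂ = (-1, 3, 1).
Hence T = (0, 1) (x) (2, -3, 2) (x) (2, 0, -4) + (1, 3) (x) (1, -1, 1) (x) (-1, 3, 1), so rank(T) ≤ 2.
These bounds meet, so rank(T) = 2.
Check entry T[1,2,1] = 1: (0)·(-3)·(2) + (1)·(-1)·(-1) = 1.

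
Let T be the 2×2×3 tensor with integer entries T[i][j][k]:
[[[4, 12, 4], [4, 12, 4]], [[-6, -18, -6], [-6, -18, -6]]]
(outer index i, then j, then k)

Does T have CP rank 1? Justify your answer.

If T = a ⊗ b ⊗ c then every fibre of T is a multiple of the corresponding factor, so read the factors off the fibres through the nonzero entry T[0,0,0] = 4.
The mode-1 fibre T[:,0,0] = [4, -6] gives a = [2, -3] (primitive direction); the mode-2 fibre T[0,:,0] = [4, 4] gives b = [1, 1]; then c[k] = T[0,0,k] / (a[0]·b[0]) = [4, 12, 4] / 2 = [2, 6, 2].
Expanding [2, -3] ⊗ [1, 1] ⊗ [2, 6, 2] reproduces all 12 entries of T, so T = [2, -3] ⊗ [1, 1] ⊗ [2, 6, 2] and rank(T) ≤ 1.
Equivalently every frontal slice T[:,:,k] is c[k] times the rank-1 matrix [2, -3] ⊗ [1, 1]. So T has rank 1 (it is nonzero).

Yes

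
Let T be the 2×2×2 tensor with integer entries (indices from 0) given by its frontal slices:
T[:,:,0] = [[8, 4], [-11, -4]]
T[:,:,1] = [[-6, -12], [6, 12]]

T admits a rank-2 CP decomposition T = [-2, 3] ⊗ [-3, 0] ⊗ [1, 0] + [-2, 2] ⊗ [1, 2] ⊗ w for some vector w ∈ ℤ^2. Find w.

Subtract the known terms from T to get the rank-1 residual R = [-2, 2] ⊗ [1, 2] ⊗ w, so R[i,j,k] = a[i]·b[j]·w[k]. Pick indices with nonzero a[0]·b[0] = (-2)·(1) = -2. Only the fibre through (0,0,·) is needed: R[0,0,:] = T[0,0,:] − Σₗ aₗ[0]bₗ[0]cₗ = [8, -6] − (-2)·(-3)·[1, 0] = [2, -6]. Then w[k] = R[0,0,k] / -2 for each k, giving w = [2, -6] / -2 = [-1, 3].

w = [-1, 3]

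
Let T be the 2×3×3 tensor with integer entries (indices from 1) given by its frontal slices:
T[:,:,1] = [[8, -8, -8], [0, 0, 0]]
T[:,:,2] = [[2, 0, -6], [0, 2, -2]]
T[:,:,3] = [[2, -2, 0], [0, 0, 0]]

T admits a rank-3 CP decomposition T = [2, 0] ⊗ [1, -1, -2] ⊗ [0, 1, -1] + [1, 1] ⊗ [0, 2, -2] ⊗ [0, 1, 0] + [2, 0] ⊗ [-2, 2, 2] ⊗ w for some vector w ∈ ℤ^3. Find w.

w = [-2, 0, -1]

Subtract the known terms from T to get the rank-1 residual R = [2, 0] ⊗ [-2, 2, 2] ⊗ w, so R[i,j,k] = a[i]·b[j]·w[k]. Pick indices with nonzero a[1]·b[1] = (2)·(-2) = -4. Only the fibre through (1,1,·) is needed: R[1,1,:] = T[1,1,:] − Σₗ aₗ[1]bₗ[1]cₗ = [8, 2, 2] − (2)·(1)·[0, 1, -1] − (1)·(0)·[0, 1, 0] = [8, 0, 4]. Then w[k] = R[1,1,k] / -4 for each k, giving w = [8, 0, 4] / -4 = [-2, 0, -1].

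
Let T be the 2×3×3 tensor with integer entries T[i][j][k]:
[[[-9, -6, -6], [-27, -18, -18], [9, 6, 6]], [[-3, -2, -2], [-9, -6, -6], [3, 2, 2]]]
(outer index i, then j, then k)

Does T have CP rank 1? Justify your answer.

If T = a ⊗ b ⊗ c then every fibre of T is a multiple of the corresponding factor, so read the factors off the fibres through the nonzero entry T[0,0,0] = -9.
The mode-1 fibre T[:,0,0] = [-9, -3] gives a = (3, 1) (primitive direction); the mode-2 fibre T[0,:,0] = [-9, -27, 9] gives b = (1, 3, -1); then c[k] = T[0,0,k] / (a[0]·b[0]) = [-9, -6, -6] / 3 = (-3, -2, -2).
Expanding (3, 1) ⊗ (1, 3, -1) ⊗ (-3, -2, -2) reproduces all 18 entries of T, so T = (3, 1) ⊗ (1, 3, -1) ⊗ (-3, -2, -2) and rank(T) ≤ 1.
Equivalently every frontal slice T[:,:,k] is c[k] times the rank-1 matrix (3, 1) ⊗ (1, 3, -1). So T has rank 1 (it is nonzero).

Yes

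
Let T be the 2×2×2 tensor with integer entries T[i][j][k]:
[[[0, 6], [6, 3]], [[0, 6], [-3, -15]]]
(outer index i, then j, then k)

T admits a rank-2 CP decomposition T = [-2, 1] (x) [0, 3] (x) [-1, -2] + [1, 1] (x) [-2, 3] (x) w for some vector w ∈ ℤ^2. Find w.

w = [0, -3]

Subtract the known terms from T to get the rank-1 residual R = [1, 1] (x) [-2, 3] (x) w, so R[i,j,k] = a[i]·b[j]·w[k]. Pick indices with nonzero a[0]·b[0] = (1)·(-2) = -2. Only the fibre through (0,0,·) is needed: R[0,0,:] = T[0,0,:] − Σₗ aₗ[0]bₗ[0]cₗ = [0, 6] − (-2)·(0)·[-1, -2] = [0, 6]. Then w[k] = R[0,0,k] / -2 for each k, giving w = [0, 6] / -2 = [0, -3].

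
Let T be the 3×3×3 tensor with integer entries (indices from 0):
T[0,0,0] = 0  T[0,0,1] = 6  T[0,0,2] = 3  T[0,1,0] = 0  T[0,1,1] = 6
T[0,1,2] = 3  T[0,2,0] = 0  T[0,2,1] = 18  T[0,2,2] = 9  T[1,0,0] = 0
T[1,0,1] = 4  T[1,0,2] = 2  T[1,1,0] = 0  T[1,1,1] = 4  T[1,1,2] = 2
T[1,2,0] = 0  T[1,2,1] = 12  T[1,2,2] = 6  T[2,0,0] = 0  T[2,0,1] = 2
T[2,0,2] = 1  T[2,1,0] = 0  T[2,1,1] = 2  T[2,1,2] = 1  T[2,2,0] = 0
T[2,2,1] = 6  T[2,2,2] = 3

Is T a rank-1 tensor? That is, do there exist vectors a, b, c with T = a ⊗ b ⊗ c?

Yes

The mode-1 fibre T[:,0,1] = [6, 4, 2] gives a = [3, 2, 1] (primitive direction); the mode-2 fibre T[0,:,1] = [6, 6, 18] gives b = [1, 1, 3]; then c[k] = T[0,0,k] / (a[0]·b[0]) = [0, 6, 3] / 3 = [0, 2, 1].
Expanding [3, 2, 1] ⊗ [1, 1, 3] ⊗ [0, 2, 1] reproduces all 27 entries of T, so T = [3, 2, 1] ⊗ [1, 1, 3] ⊗ [0, 2, 1] and rank(T) ≤ 1.
Equivalently every frontal slice T[:,:,k] is c[k] times the rank-1 matrix [3, 2, 1] ⊗ [1, 1, 3]. So T has rank 1 (it is nonzero).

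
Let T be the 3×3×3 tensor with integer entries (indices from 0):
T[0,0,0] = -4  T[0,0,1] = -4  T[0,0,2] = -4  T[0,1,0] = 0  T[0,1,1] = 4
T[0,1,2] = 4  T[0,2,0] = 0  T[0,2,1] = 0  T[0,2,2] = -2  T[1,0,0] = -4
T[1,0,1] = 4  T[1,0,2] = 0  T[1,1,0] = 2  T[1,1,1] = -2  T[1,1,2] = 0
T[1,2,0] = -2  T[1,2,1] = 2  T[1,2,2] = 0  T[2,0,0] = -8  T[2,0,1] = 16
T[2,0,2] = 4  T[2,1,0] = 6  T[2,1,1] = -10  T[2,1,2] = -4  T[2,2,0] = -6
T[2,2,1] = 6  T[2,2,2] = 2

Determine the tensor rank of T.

Lower bound: in the mode-2 unfolding of T (rows indexed by j, columns by (i,k)) the 3×3 minor on rows j ∈ {0, 1, 2}, columns (i,k) ∈ {(0,0), (0,1), (0,2)} is det [[-4, -4, -4], [0, 4, 4], [0, 0, -2]] = 32 ≠ 0, so that unfolding has rank ≥ 3 and hence rank(T) ≥ 3 (CP rank is at least every unfolding rank, though it can be larger).
Upper bound: T is a sum of 3 rank-1 terms, T = [1, 0, -1] (x) [2, -2, 1] (x) [2, -2, -2] + [1, 0, -1] (x) [2, -1, 0] (x) [-2, -2, 0] + [1, 1, 2] (x) [2, -1, 1] (x) [-2, 2, 0] (one valid choice — decompositions are not unique — normalised so each a, b is primitive with positive first nonzero entry; check it by expanding all entries), so rank(T) ≤ 3.
These bounds meet, so rank(T) = 3.

3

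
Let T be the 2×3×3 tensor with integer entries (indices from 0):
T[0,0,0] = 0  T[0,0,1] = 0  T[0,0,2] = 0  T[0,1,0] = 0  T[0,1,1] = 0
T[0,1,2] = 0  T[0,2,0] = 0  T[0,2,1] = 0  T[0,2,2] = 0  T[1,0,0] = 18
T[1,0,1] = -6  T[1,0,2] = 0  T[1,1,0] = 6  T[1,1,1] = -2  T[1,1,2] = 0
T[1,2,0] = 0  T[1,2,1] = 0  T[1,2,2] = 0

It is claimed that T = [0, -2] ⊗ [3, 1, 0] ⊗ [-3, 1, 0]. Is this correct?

Reconstruct entrywise from the claimed factors. For example, T[1,1,2] = 0 and Σₗ aₗ[1]bₗ[1]cₗ[2] = (-2)·(1)·(0) = 0; checking all 18 entries, every one matches. The claim holds.

Yes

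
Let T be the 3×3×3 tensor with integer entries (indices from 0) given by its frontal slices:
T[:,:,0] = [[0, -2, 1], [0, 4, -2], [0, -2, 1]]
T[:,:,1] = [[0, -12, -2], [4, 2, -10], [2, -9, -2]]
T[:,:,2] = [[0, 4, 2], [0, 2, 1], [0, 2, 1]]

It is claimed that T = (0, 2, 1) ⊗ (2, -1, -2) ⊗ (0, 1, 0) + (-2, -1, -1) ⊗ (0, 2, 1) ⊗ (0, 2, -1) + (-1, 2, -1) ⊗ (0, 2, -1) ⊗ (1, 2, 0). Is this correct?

Yes

Reconstruct entrywise from the claimed factors. For example, T[0,2,1] = -2 and Σₗ aₗ[0]bₗ[2]cₗ[1] = (0)·(-2)·(1) + (-2)·(1)·(2) + (-1)·(-1)·(2) = -2; checking all 27 entries, every one matches. The claim holds.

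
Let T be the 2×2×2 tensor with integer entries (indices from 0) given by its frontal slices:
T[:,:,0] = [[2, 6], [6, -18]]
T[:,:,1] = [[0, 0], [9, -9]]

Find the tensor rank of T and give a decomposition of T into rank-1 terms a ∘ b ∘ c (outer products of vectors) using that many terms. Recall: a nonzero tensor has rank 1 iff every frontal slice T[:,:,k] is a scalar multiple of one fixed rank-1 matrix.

Lower bound: in the mode-3 unfolding of T (rows indexed by k, columns by (i,j)) the 2×2 minor on rows k ∈ {0, 1}, columns (i,j) ∈ {(0,0), (1,0)} is det [[2, 6], [0, 9]] = 18 ≠ 0, so that unfolding has rank ≥ 2 and hence rank(T) ≥ 2 (CP rank is at least every unfolding rank, though it can be larger).
Upper bound: with S_k = T[:,:,k], the two rank-1 terms a₁b₁ᵀ, a₂b₂ᵀ are the rank-1 members of the pencil x·S₀ + y·S₁.
det(x·S₀ + y·S₁) is −72·x² − 72·xy = (-72)·(x + y)(x), vanishing at (x:y) = (1:-1) and (0:1).
M₁ = S₀ − S₁ = [[2, 6], [-3, -9]] = (2, -3)(1, 3)ᵀ and M₂ = S₁ = [[0, 0], [9, -9]] = 9·(0, 1)(1, -1)ᵀ, so take a₁ = (2, -3), b₁ = (1, 3), a₂ = (0, 1), b₂ = (1, -1).
Each slice is an integer combination of E₁ = a₁b₁ᵀ and E₂ = a₂b₂ᵀ: S₀ = E₁ + 9·E₂, S₁ = 9·E₂; reading off coefficients, c₁ = (1, 0) and c₂ = (9, 9).
Hence T = (2, -3) ∘ (1, 3) ∘ (1, 0) + (0, 1) ∘ (1, -1) ∘ (9, 9), so rank(T) ≤ 2.
These bounds meet, so rank(T) = 2.

rank(T) = 2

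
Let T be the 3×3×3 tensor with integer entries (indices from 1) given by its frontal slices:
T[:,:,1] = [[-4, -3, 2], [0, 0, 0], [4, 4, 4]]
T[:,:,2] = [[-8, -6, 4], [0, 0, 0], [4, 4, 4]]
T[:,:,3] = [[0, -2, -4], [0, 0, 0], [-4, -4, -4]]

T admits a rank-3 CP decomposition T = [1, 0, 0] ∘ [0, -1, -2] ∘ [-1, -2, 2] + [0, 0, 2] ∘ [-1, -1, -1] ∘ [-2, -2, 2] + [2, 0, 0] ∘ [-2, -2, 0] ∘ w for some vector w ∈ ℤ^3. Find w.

w = [1, 2, 0]

Subtract the known terms from T to get the rank-1 residual R = [2, 0, 0] ∘ [-2, -2, 0] ∘ w, so R[i,j,k] = a[i]·b[j]·w[k]. Pick indices with nonzero a[1]·b[1] = (2)·(-2) = -4. Only the fibre through (1,1,·) is needed: R[1,1,:] = T[1,1,:] − Σₗ aₗ[1]bₗ[1]cₗ = [-4, -8, 0] − (1)·(0)·[-1, -2, 2] − (0)·(-1)·[-2, -2, 2] = [-4, -8, 0]. Then w[k] = R[1,1,k] / -4 for each k, giving w = [-4, -8, 0] / -4 = [1, 2, 0].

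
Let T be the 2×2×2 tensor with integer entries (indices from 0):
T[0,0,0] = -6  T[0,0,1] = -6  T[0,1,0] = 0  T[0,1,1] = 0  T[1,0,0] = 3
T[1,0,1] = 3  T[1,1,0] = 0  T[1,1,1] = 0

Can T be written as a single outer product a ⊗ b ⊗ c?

Yes

If T = a ⊗ b ⊗ c then every fibre of T is a multiple of the corresponding factor, so read the factors off the fibres through the nonzero entry T[0,0,0] = -6.
The mode-1 fibre T[:,0,0] = [-6, 3] gives a = [2, -1] (primitive direction); the mode-2 fibre T[0,:,0] = [-6, 0] gives b = [1, 0]; then c[k] = T[0,0,k] / (a[0]·b[0]) = [-6, -6] / 2 = [-3, -3].
Expanding [2, -1] ⊗ [1, 0] ⊗ [-3, -3] reproduces all 8 entries of T, so T = [2, -1] ⊗ [1, 0] ⊗ [-3, -3] and rank(T) ≤ 1.
Equivalently every frontal slice T[:,:,k] is c[k] times the rank-1 matrix [2, -1] ⊗ [1, 0]. So T has rank 1 (it is nonzero).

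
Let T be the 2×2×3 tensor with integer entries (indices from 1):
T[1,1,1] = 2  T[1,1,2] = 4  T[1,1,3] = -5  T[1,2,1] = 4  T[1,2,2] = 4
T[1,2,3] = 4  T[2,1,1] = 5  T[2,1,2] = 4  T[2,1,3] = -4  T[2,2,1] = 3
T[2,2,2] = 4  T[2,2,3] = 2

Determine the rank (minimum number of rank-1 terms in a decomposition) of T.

3

Lower bound: the mode-3 unfolding of T (rows indexed by k, columns by (i,j) = (1,1), (1,2), (2,1), (2,2)) is [[2, 4, 5, 3], [4, 4, 4, 4], [-5, 4, -4, 2]].
There the 3×3 minor on rows k ∈ {1, 2, 3}, columns (i,j) ∈ {(1,1), (1,2), (2,1)} is det [[2, 4, 5], [4, 4, 4], [-5, 4, -4]] = 100 ≠ 0, so this unfolding has rank ≥ 3; CP rank is at least every unfolding rank, so rank(T) ≥ 3. (This is only a lower bound: in general the CP rank may exceed every unfolding rank, so we still need to exhibit 3 rank-1 terms summing to T.)
Upper bound: T is a sum of 3 rank-1 terms, T = [1, 1] ⊗ [1, 1] ⊗ [2, 4, 0] + [1, 2] ⊗ [1, 0] ⊗ [2, 0, -1] + [2, 1] ⊗ [1, -1] ⊗ [-1, 0, -2] (one valid choice — decompositions are not unique — normalised so each a, b is primitive with positive first nonzero entry; check it by expanding all entries), so rank(T) ≤ 3.
These bounds meet, so rank(T) = 3.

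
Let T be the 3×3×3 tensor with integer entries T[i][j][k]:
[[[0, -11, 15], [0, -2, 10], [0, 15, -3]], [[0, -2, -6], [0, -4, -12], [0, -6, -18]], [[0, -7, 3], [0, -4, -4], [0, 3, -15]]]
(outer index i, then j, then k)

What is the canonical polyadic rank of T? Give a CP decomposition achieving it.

rank(T) = 2

Lower bound: the mode-1 unfolding of T (rows indexed by i, columns by (j,k) = (0,0), (0,1), (0,2), (1,0), (1,1), (1,2), (2,0), (2,1), (2,2)) is [[0, -11, 15, 0, -2, 10, 0, 15, -3], [0, -2, -6, 0, -4, -12, 0, -6, -18], [0, -7, 3, 0, -4, -4, 0, 3, -15]].
There the 2×2 minor on rows i ∈ {0, 1}, columns (j,k) ∈ {(0,1), (0,2)} is det [[-11, 15], [-2, -6]] = 96 ≠ 0, so this unfolding has rank ≥ 2; CP rank is at least every unfolding rank, so rank(T) ≥ 2. (Flattening ranks never certify an upper bound on CP rank; for that we must actually write T with 2 rank-1 terms.)
Upper bound — finding two terms. Write S_k = T[:,:,k] for the frontal slices: S₀ = [[0, 0, 0], [0, 0, 0], [0, 0, 0]], S₁ = [[-11, -2, 15], [-2, -4, -6], [-7, -4, 3]], S₂ = [[15, 10, -3], [-6, -12, -18], [3, -4, -15]].
If T = a₁ ⊗ b₁ ⊗ c₁ + a₂ ⊗ b₂ ⊗ c₂ then each S_k = c₁[k]·a₁b₁ᵀ + c₂[k]·a₂b₂ᵀ. S₁ and S₂ are linearly independent, so a₁b₁ᵀ and a₂b₂ᵀ must span the same plane of matrices: they are the rank-1 matrices of the form x·S₁ + y·S₂.
The 2×2 minor of x·S₁ + y·S₂ on rows {0,1}, columns {0,1} is 40·x² + 80·xy − 120·y² = 40·(x + 3·y)(x − y), vanishing at (x:y) = (3:-1) and (1:1).
M₁ = 3·S₁ − S₂ = [[-48, -16, 48], [0, 0, 0], [-24, -8, 24]] = (-8)·(2, 0, 1)(3, 1, -3)ᵀ and M₂ = S₁ + S₂ = [[4, 8, 12], [-8, -16, -24], [-4, -8, -12]] = 4·(1, -2, -1)(1, 2, 3)ᵀ, so take a₁ = (2, 0, 1), b₁ = (3, 1, -3), a₂ = (1, -2, -1), b₂ = (1, 2, 3).
Each slice is an integer combination of E₁ = a₁b₁ᵀ and E₂ = a₂b₂ᵀ: S₀ = 0, S₁ = −2·E₁ + E₂, S₂ = 2·E₁ + 3·E₂; reading off coefficients, c₁ = (0, -2, 2) and c₂ = (0, 1, 3).
Hence T = (2, 0, 1) ⊗ (3, 1, -3) ⊗ (0, -2, 2) + (1, -2, -1) ⊗ (1, 2, 3) ⊗ (0, 1, 3), so rank(T) ≤ 2.
These bounds meet, so rank(T) = 2.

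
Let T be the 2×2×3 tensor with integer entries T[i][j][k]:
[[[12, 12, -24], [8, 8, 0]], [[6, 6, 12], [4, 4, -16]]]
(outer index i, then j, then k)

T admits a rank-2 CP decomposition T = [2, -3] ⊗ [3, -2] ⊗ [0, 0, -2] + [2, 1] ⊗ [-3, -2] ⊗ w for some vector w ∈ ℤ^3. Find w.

w = [-2, -2, 2]

Subtract the known terms from T to get the rank-1 residual R = [2, 1] ⊗ [-3, -2] ⊗ w, so R[i,j,k] = a[i]·b[j]·w[k]. Pick indices with nonzero a[0]·b[0] = (2)·(-3) = -6. Only the fibre through (0,0,·) is needed: R[0,0,:] = T[0,0,:] − Σₗ aₗ[0]bₗ[0]cₗ = [12, 12, -24] − (2)·(3)·[0, 0, -2] = [12, 12, -12]. Then w[k] = R[0,0,k] / -6 for each k, giving w = [12, 12, -12] / -6 = [-2, -2, 2].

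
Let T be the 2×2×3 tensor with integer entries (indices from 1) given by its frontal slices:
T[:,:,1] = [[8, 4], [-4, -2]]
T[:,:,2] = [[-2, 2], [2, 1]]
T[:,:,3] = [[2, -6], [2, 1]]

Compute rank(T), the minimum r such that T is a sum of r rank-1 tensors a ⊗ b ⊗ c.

Lower bound: the mode-3 unfolding of T (rows indexed by k, columns by (i,j) = (1,1), (1,2), (2,1), (2,2)) is [[8, 4, -4, -2], [-2, 2, 2, 1], [2, -6, 2, 1]].
There the 3×3 minor on rows k ∈ {1, 2, 3}, columns (i,j) ∈ {(1,1), (1,2), (2,1)} is det [[8, 4, -4], [-2, 2, 2], [2, -6, 2]] = 128 ≠ 0, so this unfolding has rank ≥ 3; CP rank is at least every unfolding rank, so rank(T) ≥ 3. (Flattening ranks never certify an upper bound on CP rank; for that we must actually write T with 3 rank-1 terms.)
Upper bound: T is a sum of 3 rank-1 terms, T = [1, 0] ⊗ [1, -2] ⊗ [0, -2, 2] + [1, 0] ⊗ [1, 0] ⊗ [0, 4, 4] + [2, -1] ⊗ [2, 1] ⊗ [2, -1, -1] (one valid choice — decompositions are not unique — normalised so each a, b is primitive with positive first nonzero entry; check it by expanding all entries), so rank(T) ≤ 3.
These bounds meet, so rank(T) = 3.
Check entry T[2,1,1] = -4: (0)·(1)·(0) + (0)·(1)·(0) + (-1)·(2)·(2) = -4.

3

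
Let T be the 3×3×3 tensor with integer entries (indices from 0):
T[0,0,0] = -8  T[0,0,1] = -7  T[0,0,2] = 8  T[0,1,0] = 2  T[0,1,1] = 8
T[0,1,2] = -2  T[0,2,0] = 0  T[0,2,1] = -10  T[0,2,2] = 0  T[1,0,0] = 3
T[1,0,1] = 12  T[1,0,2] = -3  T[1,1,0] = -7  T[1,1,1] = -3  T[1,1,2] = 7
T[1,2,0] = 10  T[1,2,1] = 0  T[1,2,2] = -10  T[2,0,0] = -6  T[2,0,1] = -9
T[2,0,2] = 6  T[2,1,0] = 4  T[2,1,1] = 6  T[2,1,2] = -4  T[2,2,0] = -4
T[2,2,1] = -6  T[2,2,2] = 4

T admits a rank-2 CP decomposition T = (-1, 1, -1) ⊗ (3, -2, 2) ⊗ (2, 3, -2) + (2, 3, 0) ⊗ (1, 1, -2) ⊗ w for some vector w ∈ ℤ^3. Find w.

w = (-1, 1, 1)

Subtract the known terms from T to get the rank-1 residual R = (2, 3, 0) ⊗ (1, 1, -2) ⊗ w, so R[i,j,k] = a[i]·b[j]·w[k]. Pick indices with nonzero a[0]·b[0] = (2)·(1) = 2. Only the fibre through (0,0,·) is needed: R[0,0,:] = T[0,0,:] − Σₗ aₗ[0]bₗ[0]cₗ = [-8, -7, 8] − (-1)·(3)·(2, 3, -2) = [-2, 2, 2]. Then w[k] = R[0,0,k] / 2 for each k, giving w = [-2, 2, 2] / 2 = (-1, 1, 1).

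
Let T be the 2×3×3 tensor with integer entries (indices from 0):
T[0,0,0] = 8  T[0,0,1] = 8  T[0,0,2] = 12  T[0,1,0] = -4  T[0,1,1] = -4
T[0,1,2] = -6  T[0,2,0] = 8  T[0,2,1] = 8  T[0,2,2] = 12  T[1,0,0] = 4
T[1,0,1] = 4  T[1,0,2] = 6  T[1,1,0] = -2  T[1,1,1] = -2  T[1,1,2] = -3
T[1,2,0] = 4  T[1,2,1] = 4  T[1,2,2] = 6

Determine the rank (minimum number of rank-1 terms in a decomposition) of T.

Lower bound: T ≠ 0 (e.g. T[0,0,0] = 8), so rank(T) ≥ 1.
Upper bound: if T = a ⊗ b ⊗ c then every fibre of T is a multiple of the corresponding factor, so read the factors off the fibres through the nonzero entry T[0,0,0] = 8.
The mode-1 fibre T[:,0,0] = [8, 4] gives a = (2, 1) (primitive direction); the mode-2 fibre T[0,:,0] = [8, -4, 8] gives b = (2, -1, 2); then c[k] = T[0,0,k] / (a[0]·b[0]) = [8, 8, 12] / 4 = (2, 2, 3).
Expanding (2, 1) ⊗ (2, -1, 2) ⊗ (2, 2, 3) reproduces all 18 entries of T, so T = (2, 1) ⊗ (2, -1, 2) ⊗ (2, 2, 3) and rank(T) ≤ 1.
These bounds meet, so rank(T) = 1.
Check entry T[0,1,2] = -6: (2)·(-1)·(3) = -6.

1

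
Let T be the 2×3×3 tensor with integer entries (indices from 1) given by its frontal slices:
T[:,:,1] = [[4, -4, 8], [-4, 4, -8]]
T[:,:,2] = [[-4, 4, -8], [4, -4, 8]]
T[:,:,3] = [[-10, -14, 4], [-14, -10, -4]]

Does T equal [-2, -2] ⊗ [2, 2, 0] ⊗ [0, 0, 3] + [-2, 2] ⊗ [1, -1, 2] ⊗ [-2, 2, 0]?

Reconstruct entry (1,1,3) from the claimed factors: Σₗ aₗ[1]bₗ[1]cₗ[3] = (-2)·(2)·(3) + (-2)·(1)·(0) = -12, but T[1,1,3] = -10. The claim is false.

No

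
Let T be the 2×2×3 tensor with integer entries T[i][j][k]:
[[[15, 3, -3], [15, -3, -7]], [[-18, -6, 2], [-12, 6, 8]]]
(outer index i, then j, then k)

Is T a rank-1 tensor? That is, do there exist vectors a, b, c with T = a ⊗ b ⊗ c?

The mode-2 unfolding of T (rows indexed by j, columns by (i,k) = (0,0), (0,1), (0,2), (1,0), (1,1), (1,2)) is [[15, 3, -3, -18, -6, 2], [15, -3, -7, -12, 6, 8]].
There the 2×2 minor on rows j ∈ {0, 1}, columns (i,k) ∈ {(0,0), (0,1)} is det [[15, 3], [15, -3]] = -90 ≠ 0, so this unfolding has rank ≥ 2; CP rank is at least every unfolding rank, so rank(T) ≥ 2.
In particular rank(T) ≥ 2 > 1, so T is not rank-1.

No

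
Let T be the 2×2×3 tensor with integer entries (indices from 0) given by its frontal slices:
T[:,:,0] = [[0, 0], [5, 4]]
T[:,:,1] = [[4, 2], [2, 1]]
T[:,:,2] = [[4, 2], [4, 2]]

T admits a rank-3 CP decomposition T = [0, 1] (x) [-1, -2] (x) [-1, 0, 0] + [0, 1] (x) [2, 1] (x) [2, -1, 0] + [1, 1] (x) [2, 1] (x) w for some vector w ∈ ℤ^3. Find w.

w = [0, 2, 2]

Subtract the known terms from T to get the rank-1 residual R = [1, 1] (x) [2, 1] (x) w, so R[i,j,k] = a[i]·b[j]·w[k]. Pick indices with nonzero a[0]·b[0] = (1)·(2) = 2. Only the fibre through (0,0,·) is needed: R[0,0,:] = T[0,0,:] − Σₗ aₗ[0]bₗ[0]cₗ = [0, 4, 4] − (0)·(-1)·[-1, 0, 0] − (0)·(2)·[2, -1, 0] = [0, 4, 4]. Then w[k] = R[0,0,k] / 2 for each k, giving w = [0, 4, 4] / 2 = [0, 2, 2].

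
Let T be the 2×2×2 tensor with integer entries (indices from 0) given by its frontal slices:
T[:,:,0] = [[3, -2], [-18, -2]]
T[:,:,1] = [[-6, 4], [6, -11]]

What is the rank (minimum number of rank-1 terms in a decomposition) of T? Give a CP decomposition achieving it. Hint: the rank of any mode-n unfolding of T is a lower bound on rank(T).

rank(T) = 2

Lower bound: the mode-2 unfolding of T (rows indexed by j, columns by (i,k) = (0,0), (0,1), (1,0), (1,1)) is [[3, -6, -18, 6], [-2, 4, -2, -11]].
There the 2×2 minor on rows j ∈ {0, 1}, columns (i,k) ∈ {(0,0), (1,0)} is det [[3, -18], [-2, -2]] = -42 ≠ 0, so this unfolding has rank ≥ 2; CP rank is at least every unfolding rank, so rank(T) ≥ 2. (This is only a lower bound: in general the CP rank may exceed every unfolding rank, so we still need to exhibit 2 rank-1 terms summing to T.)
Upper bound — finding two terms. Write S_k = T[:,:,k] for the frontal slices: S₀ = [[3, -2], [-18, -2]], S₁ = [[-6, 4], [6, -11]].
If T = a₁ ⊗ b₁ ⊗ c₁ + a₂ ⊗ b₂ ⊗ c₂ then each S_k = c₁[k]·a₁b₁ᵀ + c₂[k]·a₂b₂ᵀ. S₀ and S₁ are linearly independent, so a₁b₁ᵀ and a₂b₂ᵀ must span the same plane of matrices: they are the rank-1 matrices of the form x·S₀ + y·S₁.
det(x·S₀ + y·S₁) is −42·x² + 63·xy + 42·y² = (-21)·(x − 2·y)(2·x + y), vanishing at (x:y) = (2:1) and (1:-2).
M₁ = 2·S₀ + S₁ = [[0, 0], [-30, -15]] = (-15)·[0, 1][2, 1]ᵀ and M₂ = S₀ − 2·S₁ = [[15, -10], [-30, 20]] = 5·[1, -2][3, -2]ᵀ, so take a₁ = [0, 1], b₁ = [2, 1], a₂ = [1, -2], b₂ = [3, -2].
Each slice is an integer combination of E₁ = a₁b₁ᵀ and E₂ = a₂b₂ᵀ: S₀ = −6·E₁ + E₂, S₁ = −3·E₁ − 2·E₂; reading off coefficients, c₁ = [-6, -3] and c₂ = [1, -2].
Hence T = [0, 1] ⊗ [2, 1] ⊗ [-6, -3] + [1, -2] ⊗ [3, -2] ⊗ [1, -2], so rank(T) ≤ 2.
These bounds meet, so rank(T) = 2.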